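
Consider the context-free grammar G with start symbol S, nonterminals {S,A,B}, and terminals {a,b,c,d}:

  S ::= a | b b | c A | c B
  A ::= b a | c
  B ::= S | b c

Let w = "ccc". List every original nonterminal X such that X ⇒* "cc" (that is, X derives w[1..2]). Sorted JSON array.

CNF form of G:
  S -> T0 T0 | T2 A | T2 B | a
  A -> T0 T1 | c
  B -> T0 T0 | T0 T2 | T2 A | T2 B | a
  T0 -> b
  T1 -> a
  T2 -> c

Fill CYK table bottom-up (cells [i..j] with 1 ≤ i ≤ j ≤ 2 only):
  [1..1]={A,T2}  "c"  orig:{A}
  [2..2]={A,T2}  "c"  orig:{A}
  [1..2]={B,S}  "cc"

Original NTs in T[1,2] deriving "cc": ["B", "S"]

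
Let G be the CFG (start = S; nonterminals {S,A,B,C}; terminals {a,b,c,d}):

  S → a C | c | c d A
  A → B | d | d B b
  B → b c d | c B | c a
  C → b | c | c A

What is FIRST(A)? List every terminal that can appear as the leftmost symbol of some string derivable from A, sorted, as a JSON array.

FIRST iteration:
round 1:
  A via A→d: +{d}
  B via B→b c d: +{b}
  B via B→c B: +{c}
  C via C→b: +{b}
  C via C→c: +{c}
  S via S→a C: +{a}
  S via S→c: +{c}
  FIRST(S)={a,c}  FIRST(A)={d}  FIRST(B)={b,c}  FIRST(C)={b,c}
round 2:
  A via A→B: +{b,c}
  FIRST(S)={a,c}  FIRST(A)={b,c,d}  FIRST(B)={b,c}  FIRST(C)={b,c}
round 3: — fixpoint
  FIRST(S)={a,c}  FIRST(A)={b,c,d}  FIRST(B)={b,c}  FIRST(C)={b,c}

FIRST(A) = ["b", "c", "d"]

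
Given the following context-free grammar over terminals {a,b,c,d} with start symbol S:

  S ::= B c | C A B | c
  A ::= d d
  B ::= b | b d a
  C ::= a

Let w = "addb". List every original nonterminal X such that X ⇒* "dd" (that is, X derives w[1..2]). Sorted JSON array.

CNF form of G:
  S -> B T3 | C X5 | c
  A -> T0 T0
  B -> T1 X4 | b
  C -> a
  T0 -> d
  T1 -> b
  T2 -> a
  T3 -> c
  X4 -> T0 T2
  X5 -> A B

CYK table (by increasing span) (cells [i..j] with 1 ≤ i ≤ j ≤ 2 only):
  [1..1]={T0}  "d"  orig:{}
  [2..2]={T0}  "d"  orig:{}
  [1..2]={A}  "dd"

Original NTs in T[1,2] deriving "dd": ["A"]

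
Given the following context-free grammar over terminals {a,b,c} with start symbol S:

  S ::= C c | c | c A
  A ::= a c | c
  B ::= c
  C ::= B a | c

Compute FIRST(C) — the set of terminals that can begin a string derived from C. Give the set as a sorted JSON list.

FIRST iteration:
pass 1:
  A via A→a c: +{a}
  A via A→c: +{c}
  B via B→c: +{c}
  C via C→B a: +{c}
  S via S→C c: +{c}
  FIRST[S]={c}  FIRST[A]={a,c}  FIRST[B]={c}  FIRST[C]={c}
pass 2: — fixpoint
  FIRST[S]={c}  FIRST[A]={a,c}  FIRST[B]={c}  FIRST[C]={c}

FIRST(C) = ["c"]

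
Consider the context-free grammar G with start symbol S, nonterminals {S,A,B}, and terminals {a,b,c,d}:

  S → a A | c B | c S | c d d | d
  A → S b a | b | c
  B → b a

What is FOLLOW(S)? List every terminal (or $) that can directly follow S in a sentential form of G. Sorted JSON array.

FIRST sets, iterate to fixpoint:
iter 1:
  A via A→b: +{b}
  A via A→c: +{c}
  B via B→b a: +{b}
  S via S→a A: +{a}
  S via S→c B: +{c}
  S via S→d: +{d}
  FIRST[S]={a,c,d}  FIRST[A]={b,c}  FIRST[B]={b}
iter 2:
  A via A→S b a: +{a,d}
  FIRST[S]={a,c,d}  FIRST[A]={a,b,c,d}  FIRST[B]={b}
iter 3: — fixpoint
  FIRST[S]={a,c,d}  FIRST[A]={a,b,c,d}  FIRST[B]={b}

Compute FOLLOW by fixpoint:
initialize: $ ∈ FOLLOW(S)
round 1:
  A→S b a: FOLLOW(S) ⊇ FIRST(b) = {b}; new: +{b}
  S→a A: FOLLOW(A) ⊇ FOLLOW(S) ⊇ {$,b}; new: +{$,b}
  S→c B: FOLLOW(B) ⊇ FOLLOW(S) ⊇ {$,b}; new: +{$,b}
  FOLLOW[S]={$,b}  FOLLOW[A]={$,b}  FOLLOW[B]={$,b}
round 2: — fixpoint
  FOLLOW[S]={$,b}  FOLLOW[A]={$,b}  FOLLOW[B]={$,b}

FOLLOW(S) = ["$", "b"]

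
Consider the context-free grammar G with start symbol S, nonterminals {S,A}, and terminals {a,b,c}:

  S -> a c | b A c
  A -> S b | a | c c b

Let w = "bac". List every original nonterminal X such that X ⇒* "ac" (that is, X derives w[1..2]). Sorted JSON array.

Convert to CNF:
  S -> T0 X4 | T2 T1
  A -> S T0 | T1 X3 | a
  T0 -> b
  T1 -> c
  T2 -> a
  X3 -> T1 T0
  X4 -> A T1

CYK fill — only the sub-triangle for w[1..2]:
  [1..1]={A,T2}  "a"  orig:{A}
  [2..2]={T1}  "c"  orig:{}
  [1..2]={S,X4}  "ac"  orig:{S}

Original NTs in T[1,2] deriving "ac": ["S"]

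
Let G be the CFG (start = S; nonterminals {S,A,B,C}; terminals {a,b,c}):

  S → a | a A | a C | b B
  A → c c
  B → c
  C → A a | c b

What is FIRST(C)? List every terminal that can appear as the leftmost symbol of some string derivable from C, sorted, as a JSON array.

FIRST iteration:
pass 1:
  A via A→c c: +{c}
  B via B→c: +{c}
  C via C→A a: +{c}
  S via S→a: +{a}
  S via S→b B: +{b}
  S: {a,b}  A: {c}  B: {c}  C: {c}
pass 2: (no change)
  S: {a,b}  A: {c}  B: {c}  C: {c}

FIRST(C) = ["c"]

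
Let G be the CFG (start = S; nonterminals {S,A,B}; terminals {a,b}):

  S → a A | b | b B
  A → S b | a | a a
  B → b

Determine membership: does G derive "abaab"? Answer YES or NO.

Convert to CNF:
  S -> T0 B | T1 A | b
  A -> S T0 | T1 T1 | a
  B -> b
  T0 -> b
  T1 -> a

CYK table (by increasing span):
  [0..0]={A,T1}  "a"  orig:{A}
  [1..1]={B,S,T0}  "b"  orig:{B,S}
  [2..2]={A,T1}  "a"  orig:{A}
  [3..3]={A,T1}  "a"  orig:{A}
  [4..4]={B,S,T0}  "b"  orig:{B,S}
  [0..1]=∅  "ab"
  [1..2]=∅  "ba"
  [2..3]={A,S}  "aa"
  [3..4]=∅  "ab"
  [0..2]=∅  "aba"
  [1..3]=∅  "baa"
  [2..4]={A}  "aab"
  [0..3]=∅  "abaa"
  [1..4]=∅  "baab"
  [0..4]=∅  "abaab"

S ∉ T[0,4] ⇒ NO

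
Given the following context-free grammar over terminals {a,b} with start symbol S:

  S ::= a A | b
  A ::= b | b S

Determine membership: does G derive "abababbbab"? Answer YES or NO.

Convert to CNF:
  S -> T1 A | b
  A -> T0 S | b
  T0 -> b
  T1 -> a

CYK fill:
  cell(0,0) a: {T1}  orig:{}
  cell(1,1) b: {A,S,T0}  orig:{A,S}
  cell(2,2) a: {T1}  orig:{}
  cell(3,3) b: {A,S,T0}  orig:{A,S}
  cell(4,4) a: {T1}  orig:{}
  cell(5,5) b: {A,S,T0}  orig:{A,S}
  cell(6,6) b: {A,S,T0}  orig:{A,S}
  cell(7,7) b: {A,S,T0}  orig:{A,S}
  cell(8,8) a: {T1}  orig:{}
  cell(9,9) b: {A,S,T0}  orig:{A,S}
  cell(0,1) ab: {S}
  cell(1,2) ba: ∅
  cell(2,3) ab: {S}
  cell(3,4) ba: ∅
  cell(4,5) ab: {S}
  cell(5,6) bb: {A}
  cell(6,7) bb: {A}
  cell(7,8) ba: ∅
  cell(8,9) ab: {S}
  cell(0,2) aba: ∅
  cell(1,3) bab: {A}
  cell(2,4) aba: ∅
  cell(3,5) bab: {A}
  cell(4,6) abb: {S}
  cell(5,7) bbb: ∅
  cell(6,8) bba: ∅
  cell(7,9) bab: {A}
  cell(0,3) abab: {S}
  cell(1,4) baba: ∅
  cell(2,5) abab: {S}
  cell(3,6) babb: {A}
  cell(4,7) abbb: ∅
  cell(5,8) bbba: ∅
  cell(6,9) bbab: ∅
  cell(0,4) ababa: ∅
  cell(1,5) babab: {A}
  cell(2,6) ababb: {S}
  cell(3,7) babbb: ∅
  cell(4,8) abbba: ∅
  cell(5,9) bbbab: ∅
  cell(0,5) ababab: {S}
  cell(1,6) bababb: {A}
  cell(2,7) ababbb: ∅
  cell(3,8) babbba: ∅
  cell(4,9) abbbab: ∅
  cell(0,6) abababb: {S}
  cell(1,7) bababbb: ∅
  cell(2,8) ababbba: ∅
  cell(3,9) babbbab: ∅
  cell(0,7) abababbb: ∅
  cell(1,8) bababbba: ∅
  cell(2,9) ababbbab: ∅
  cell(0,8) abababbba: ∅
  cell(1,9) bababbbab: ∅
  cell(0,9) abababbbab: ∅

S ∉ T[0,9] ⇒ NO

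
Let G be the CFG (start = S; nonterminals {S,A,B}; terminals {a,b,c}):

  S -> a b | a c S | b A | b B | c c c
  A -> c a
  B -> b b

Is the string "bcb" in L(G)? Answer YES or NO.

Convert to CNF:
  S -> T0 X4 | T1 T2 | T1 X3 | T2 A | T2 B
  A -> T0 T1
  B -> T2 T2
  T0 -> c
  T1 -> a
  T2 -> b
  X3 -> T0 S
  X4 -> T0 T0

CYK table (by increasing span):
  cell(0,0) b: {T2}  orig:{}
  cell(1,1) c: {T0}  orig:{}
  cell(2,2) b: {T2}  orig:{}
  cell(0,1) bc: ∅
  cell(1,2) cb: ∅
  cell(0,2) bcb: ∅

S ∉ T[0,2] ⇒ NO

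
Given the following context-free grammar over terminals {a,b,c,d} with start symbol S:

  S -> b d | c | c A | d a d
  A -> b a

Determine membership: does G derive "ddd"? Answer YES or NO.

Convert to CNF:
  S -> T0 T2 | T2 X4 | T3 A | c
  A -> T0 T1
  T0 -> b
  T1 -> a
  T2 -> d
  T3 -> c
  X4 -> T1 T2

CYK fill:
  [0..0]={T2}  "d"  orig:{}
  [1..1]={T2}  "d"  orig:{}
  [2..2]={T2}  "d"  orig:{}
  [0..1]=∅  "dd"
  [1..2]=∅  "dd"
  [0..2]=∅  "ddd"

S ∉ T[0,2] ⇒ NO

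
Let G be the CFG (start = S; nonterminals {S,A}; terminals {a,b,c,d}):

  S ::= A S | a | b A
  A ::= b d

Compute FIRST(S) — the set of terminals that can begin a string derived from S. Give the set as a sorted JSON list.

FIRST sets, iterate to fixpoint:
round 1:
  A via A→b d: +{b}
  S via S→A S: +{b}
  S via S→a: +{a}
  FIRST(S)={a,b}  FIRST(A)={b}
round 2: — fixpoint
  FIRST(S)={a,b}  FIRST(A)={b}

FIRST(S) = ["a", "b"]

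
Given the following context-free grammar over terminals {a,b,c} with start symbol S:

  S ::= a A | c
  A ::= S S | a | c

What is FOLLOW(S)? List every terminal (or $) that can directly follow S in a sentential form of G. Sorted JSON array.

Compute FIRST by fixpoint:
round 1:
  A via A→a: +{a}
  A via A→c: +{c}
  S via S→a A: +{a}
  S via S→c: +{c}
  S: {a,c}  A: {a,c}
round 2: — fixpoint
  S: {a,c}  A: {a,c}

FOLLOW sets:
initialize: $ ∈ FOLLOW(S)
iter 1:
  A→S S: FOLLOW(S) ⊇ FIRST(S) = {a,c}; new: +{a,c}
  S→a A: FOLLOW(A) ⊇ FOLLOW(S) ⊇ {$,a,c}; new: +{$,a,c}
  FOLLOW(S)={$,a,c}  FOLLOW(A)={$,a,c}
iter 2: — fixpoint
  FOLLOW(S)={$,a,c}  FOLLOW(A)={$,a,c}

FOLLOW(S) = ["$", "a", "c"]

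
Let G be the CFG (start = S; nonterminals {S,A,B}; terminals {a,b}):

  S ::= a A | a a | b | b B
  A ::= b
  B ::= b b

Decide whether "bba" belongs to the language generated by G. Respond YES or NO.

Convert to CNF:
  S -> T0 B | T1 A | T1 T1 | b
  A -> b
  B -> T0 T0
  T0 -> b
  T1 -> a

Fill CYK table bottom-up:
  cell(0,0) b: {A,S,T0}  orig:{A,S}
  cell(1,1) b: {A,S,T0}  orig:{A,S}
  cell(2,2) a: {T1}  orig:{}
  cell(0,1) bb: {B}
  cell(1,2) ba: ∅
  cell(0,2) bba: ∅

S ∉ T[0,2] ⇒ NO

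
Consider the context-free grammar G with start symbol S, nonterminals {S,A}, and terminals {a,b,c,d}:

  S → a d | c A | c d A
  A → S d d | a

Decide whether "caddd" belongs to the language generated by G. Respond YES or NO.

Convert to CNF:
  S -> T1 T0 | T2 A | T2 X4
  A -> S X3 | a
  T0 -> d
  T1 -> a
  T2 -> c
  X3 -> T0 T0
  X4 -> T0 A

Fill CYK table bottom-up:
  cell(0,0) c: {T2}  orig:{}
  cell(1,1) a: {A,T1}  orig:{A}
  cell(2,2) d: {T0}  orig:{}
  cell(3,3) d: {T0}  orig:{}
  cell(4,4) d: {T0}  orig:{}
  cell(0,1) ca: {S}
  cell(1,2) ad: {S}
  cell(2,3) dd: {X3}  orig:{}
  cell(3,4) dd: {X3}  orig:{}
  cell(0,2) cad: ∅
  cell(1,3) add: ∅
  cell(2,4) ddd: ∅
  cell(0,3) cadd: {A}
  cell(1,4) addd: {A}
  cell(0,4) caddd: {S}

S ∈ T[0,4] ⇒ YES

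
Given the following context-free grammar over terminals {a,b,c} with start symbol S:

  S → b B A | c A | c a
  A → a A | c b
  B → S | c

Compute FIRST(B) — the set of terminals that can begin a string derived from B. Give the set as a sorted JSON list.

Compute FIRST by fixpoint:
pass 1:
  A via A→a A: +{a}
  A via A→c b: +{c}
  B via B→c: +{c}
  S via S→b B A: +{b}
  S via S→c A: +{c}
  S: {b,c}  A: {a,c}  B: {c}
pass 2:
  B via B→S: +{b}
  S: {b,c}  A: {a,c}  B: {b,c}
pass 3: done
  S: {b,c}  A: {a,c}  B: {b,c}

FIRST(B) = ["b", "c"]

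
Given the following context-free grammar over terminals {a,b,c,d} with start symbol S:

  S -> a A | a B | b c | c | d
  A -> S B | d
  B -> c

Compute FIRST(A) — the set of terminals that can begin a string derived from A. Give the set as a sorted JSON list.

FIRST iteration:
round 1:
  A via A→d: +{d}
  B via B→c: +{c}
  S via S→a A: +{a}
  S via S→b c: +{b}
  S via S→c: +{c}
  S via S→d: +{d}
  S: {a,b,c,d}  A: {d}  B: {c}
round 2:
  A via A→S B: +{a,b,c}
  S: {a,b,c,d}  A: {a,b,c,d}  B: {c}
round 3: (no change)
  S: {a,b,c,d}  A: {a,b,c,d}  B: {c}

FIRST(A) = ["a", "b", "c", "d"]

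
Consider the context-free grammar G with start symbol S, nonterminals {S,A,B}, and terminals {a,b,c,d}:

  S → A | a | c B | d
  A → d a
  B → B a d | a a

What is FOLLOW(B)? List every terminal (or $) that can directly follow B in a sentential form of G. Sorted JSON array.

FIRST iteration:
iter 1:
  A via A→d a: +{d}
  B via B→a a: +{a}
  S via S→A: +{d}
  S via S→a: +{a}
  S via S→c B: +{c}
  S: {a,c,d}  A: {d}  B: {a}
iter 2: (no change)
  S: {a,c,d}  A: {d}  B: {a}

Compute FOLLOW by fixpoint:
seed FOLLOW(S) with $
round 1:
  B→B a d: FOLLOW(B) ⊇ FIRST(a) = {a}; new: +{a}
  S→A: FOLLOW(A) ⊇ FOLLOW(S) ⊇ {$}; new: +{$}
  S→c B: FOLLOW(B) ⊇ FOLLOW(S) ⊇ {$}; new: +{$}
  FOLLOW(S)={$}  FOLLOW(A)={$}  FOLLOW(B)={$,a}
round 2: (stable)
  FOLLOW(S)={$}  FOLLOW(A)={$}  FOLLOW(B)={$,a}

FOLLOW(B) = ["$", "a"]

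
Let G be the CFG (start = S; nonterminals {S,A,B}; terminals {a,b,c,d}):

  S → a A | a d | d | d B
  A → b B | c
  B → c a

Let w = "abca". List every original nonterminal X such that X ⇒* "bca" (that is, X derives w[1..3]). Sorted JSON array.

CNF form of G:
  S -> T2 A | T2 T3 | T3 B | d
  A -> T0 B | c
  B -> T1 T2
  T0 -> b
  T1 -> c
  T2 -> a
  T3 -> d

CYK fill, restricted to cells inside w[1..3]:
  T[1,1] 'b' = {T0}  orig:{}
  T[2,2] 'c' = {A,T1}  orig:{A}
  T[3,3] 'a' = {T2}  orig:{}
  T[1,2] 'bc' = ∅
  T[2,3] 'ca' = {B}
  T[1,3] 'bca' = {A}

Original NTs in T[1,3] deriving "bca": ["A"]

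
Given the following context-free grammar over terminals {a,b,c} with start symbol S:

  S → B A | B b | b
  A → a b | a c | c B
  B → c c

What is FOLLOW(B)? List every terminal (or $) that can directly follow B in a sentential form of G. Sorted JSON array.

Compute FIRST by fixpoint:
round 1:
  A via A→a b: +{a}
  A via A→c B: +{c}
  B via B→c c: +{c}
  S via S→B A: +{c}
  S via S→b: +{b}
  S: {b,c}  A: {a,c}  B: {c}
round 2: (no change)
  S: {b,c}  A: {a,c}  B: {c}

Compute FOLLOW by fixpoint:
seed FOLLOW(S) with $
iter 1:
  S→B A: FOLLOW(B) ⊇ FIRST(A) = {a,c}; new: +{a,c}
  S→B A: FOLLOW(A) ⊇ FOLLOW(S) ⊇ {$}; new: +{$}
  S→B b: FOLLOW(B) ⊇ FIRST(b) = {b}; new: +{b}
  FOLLOW(S)={$}  FOLLOW(A)={$}  FOLLOW(B)={a,b,c}
iter 2:
  A→c B: FOLLOW(B) ⊇ FOLLOW(A) ⊇ {$}; new: +{$}
  FOLLOW(S)={$}  FOLLOW(A)={$}  FOLLOW(B)={$,a,b,c}
iter 3: (no change)
  FOLLOW(S)={$}  FOLLOW(A)={$}  FOLLOW(B)={$,a,b,c}

FOLLOW(B) = ["$", "a", "b", "c"]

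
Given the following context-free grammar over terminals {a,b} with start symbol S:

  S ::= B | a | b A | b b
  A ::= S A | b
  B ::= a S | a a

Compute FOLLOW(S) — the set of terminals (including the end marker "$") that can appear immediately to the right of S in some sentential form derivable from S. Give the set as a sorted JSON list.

FIRST iteration:
iter 1:
  A via A→b: +{b}
  B via B→a S: +{a}
  S via S→B: +{a}
  S via S→b A: +{b}
  S: {a,b}  A: {b}  B: {a}
iter 2:
  A via A→S A: +{a}
  S: {a,b}  A: {a,b}  B: {a}
iter 3: done
  S: {a,b}  A: {a,b}  B: {a}

FOLLOW sets:
seed FOLLOW(S) with $
round 1:
  A→S A: FOLLOW(S) ⊇ FIRST(A) = {a,b}; new: +{a,b}
  S→B: FOLLOW(B) ⊇ FOLLOW(S) ⊇ {$,a,b}; new: +{$,a,b}
  S→b A: FOLLOW(A) ⊇ FOLLOW(S) ⊇ {$,a,b}; new: +{$,a,b}
  FOLLOW(S)={$,a,b}  FOLLOW(A)={$,a,b}  FOLLOW(B)={$,a,b}
round 2: — fixpoint
  FOLLOW(S)={$,a,b}  FOLLOW(A)={$,a,b}  FOLLOW(B)={$,a,b}

FOLLOW(S) = ["$", "a", "b"]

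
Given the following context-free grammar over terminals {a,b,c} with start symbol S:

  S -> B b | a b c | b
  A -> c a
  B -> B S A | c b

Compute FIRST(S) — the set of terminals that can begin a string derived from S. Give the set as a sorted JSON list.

Compute FIRST by fixpoint:
round 1:
  A via A→c a: +{c}
  B via B→c b: +{c}
  S via S→B b: +{c}
  S via S→a b c: +{a}
  S via S→b: +{b}
  FIRST(S)={a,b,c}  FIRST(A)={c}  FIRST(B)={c}
round 2: (no change)
  FIRST(S)={a,b,c}  FIRST(A)={c}  FIRST(B)={c}

FIRST(S) = ["a", "b", "c"]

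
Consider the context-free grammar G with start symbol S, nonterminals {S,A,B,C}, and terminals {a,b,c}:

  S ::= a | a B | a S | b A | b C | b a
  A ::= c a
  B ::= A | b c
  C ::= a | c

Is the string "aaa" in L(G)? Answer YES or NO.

Convert to CNF:
  S -> T1 B | T1 S | T2 A | T2 C | T2 T1 | a
  A -> T0 T1
  B -> T0 T1 | T2 T0
  C -> a | c
  T0 -> c
  T1 -> a
  T2 -> b

CYK fill:
  T[0,0] 'a' = {C,S,T1}  orig:{C,S}
  T[1,1] 'a' = {C,S,T1}  orig:{C,S}
  T[2,2] 'a' = {C,S,T1}  orig:{C,S}
  T[0,1] 'aa' = {S}
  T[1,2] 'aa' = {S}
  T[0,2] 'aaa' = {S}

S ∈ T[0,2] ⇒ YES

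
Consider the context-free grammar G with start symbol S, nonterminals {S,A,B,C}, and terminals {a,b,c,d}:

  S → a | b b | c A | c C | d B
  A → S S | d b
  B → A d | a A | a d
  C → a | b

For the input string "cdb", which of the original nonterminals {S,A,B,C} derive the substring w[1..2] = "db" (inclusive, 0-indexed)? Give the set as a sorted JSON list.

CNF form of G:
  S -> T0 B | T1 T1 | T3 A | T3 C | a
  A -> S S | T0 T1
  B -> A T0 | T2 A | T2 T0
  C -> a | b
  T0 -> d
  T1 -> b
  T2 -> a
  T3 -> c

Fill CYK table bottom-up, restricted to cells inside w[1..2]:
  cell(1,1) d: {T0}  orig:{}
  cell(2,2) b: {C,T1}  orig:{C}
  cell(1,2) db: {A}

Original NTs in T[1,2] deriving "db": ["A"]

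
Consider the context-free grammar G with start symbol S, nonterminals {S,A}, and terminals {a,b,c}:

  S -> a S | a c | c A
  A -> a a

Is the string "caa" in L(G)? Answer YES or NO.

CNF form of G:
  S -> T0 S | T0 T1 | T1 A
  A -> T0 T0
  T0 -> a
  T1 -> c

CYK table (by increasing span):
  [0..0]={T1}  "c"  orig:{}
  [1..1]={T0}  "a"  orig:{}
  [2..2]={T0}  "a"  orig:{}
  [0..1]=∅  "ca"
  [1..2]={A}  "aa"
  [0..2]={S}  "caa"

S ∈ T[0,2] ⇒ YES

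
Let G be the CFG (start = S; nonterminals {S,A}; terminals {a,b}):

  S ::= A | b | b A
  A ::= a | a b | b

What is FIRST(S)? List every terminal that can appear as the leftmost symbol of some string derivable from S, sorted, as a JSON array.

FIRST iteration:
round 1:
  A via A→a: +{a}
  A via A→b: +{b}
  S via S→A: +{a,b}
  FIRST[S]={a,b}  FIRST[A]={a,b}
round 2: (stable)
  FIRST[S]={a,b}  FIRST[A]={a,b}

FIRST(S) = ["a", "b"]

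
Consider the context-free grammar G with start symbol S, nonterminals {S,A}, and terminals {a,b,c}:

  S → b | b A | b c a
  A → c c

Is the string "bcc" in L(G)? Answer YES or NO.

CNF form of G:
  S -> T1 A | T1 X3 | b
  A -> T0 T0
  T0 -> c
  T1 -> b
  T2 -> a
  X3 -> T0 T2

CYK fill:
  cell(0,0) b: {S,T1}  orig:{S}
  cell(1,1) c: {T0}  orig:{}
  cell(2,2) c: {T0}  orig:{}
  cell(0,1) bc: ∅
  cell(1,2) cc: {A}
  cell(0,2) bcc: {S}

S ∈ T[0,2] ⇒ YES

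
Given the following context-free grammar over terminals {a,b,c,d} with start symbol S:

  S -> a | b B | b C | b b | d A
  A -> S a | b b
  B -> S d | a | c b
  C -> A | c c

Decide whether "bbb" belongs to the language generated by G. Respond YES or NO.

Convert to CNF:
  S -> T1 B | T1 C | T1 T1 | T2 A | a
  A -> S T0 | T1 T1
  B -> S T2 | T3 T1 | a
  C -> S T0 | T1 T1 | T3 T3
  T0 -> a
  T1 -> b
  T2 -> d
  T3 -> c

CYK fill:
  cell(0,0) b: {T1}  orig:{}
  cell(1,1) b: {T1}  orig:{}
  cell(2,2) b: {T1}  orig:{}
  cell(0,1) bb: {A,C,S}
  cell(1,2) bb: {A,C,S}
  cell(0,2) bbb: {S}

S ∈ T[0,2] ⇒ YES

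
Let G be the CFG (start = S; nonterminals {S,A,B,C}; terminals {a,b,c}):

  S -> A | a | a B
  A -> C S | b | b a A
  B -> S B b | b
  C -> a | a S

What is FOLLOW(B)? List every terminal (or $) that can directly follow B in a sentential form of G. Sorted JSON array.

FIRST sets, iterate to fixpoint:
pass 1:
  A via A→b: +{b}
  B via B→b: +{b}
  C via C→a: +{a}
  S via S→A: +{b}
  S via S→a: +{a}
  S: {a,b}  A: {b}  B: {b}  C: {a}
pass 2:
  A via A→C S: +{a}
  B via B→S B b: +{a}
  S: {a,b}  A: {a,b}  B: {a,b}  C: {a}
pass 3: (stable)
  S: {a,b}  A: {a,b}  B: {a,b}  C: {a}

FOLLOW iteration:
FOLLOW(S) := {$}
[1]
  A→C S: FOLLOW(C) ⊇ FIRST(S) = {a,b}; new: +{a,b}
  B→S B b: FOLLOW(S) ⊇ FIRST(B) = {a,b}; new: +{a,b}
  B→S B b: FOLLOW(B) ⊇ FIRST(b) = {b}; new: +{b}
  S→A: FOLLOW(A) ⊇ FOLLOW(S) ⊇ {$,a,b}; new: +{$,a,b}
  S→a B: FOLLOW(B) ⊇ FOLLOW(S) ⊇ {$,a,b}; new: +{$,a}
  FOLLOW(S)={$,a,b}  FOLLOW(A)={$,a,b}  FOLLOW(B)={$,a,b}  FOLLOW(C)={a,b}
[2] (stable)
  FOLLOW(S)={$,a,b}  FOLLOW(A)={$,a,b}  FOLLOW(B)={$,a,b}  FOLLOW(C)={a,b}

FOLLOW(B) = ["$", "a", "b"]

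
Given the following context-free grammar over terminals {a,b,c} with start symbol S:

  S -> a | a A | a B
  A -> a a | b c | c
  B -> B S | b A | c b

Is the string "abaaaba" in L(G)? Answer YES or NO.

Convert to CNF:
  S -> T0 A | T0 B | a
  A -> T0 T0 | T1 T2 | c
  B -> B S | T1 A | T2 T1
  T0 -> a
  T1 -> b
  T2 -> c

CYK table (by increasing span):
  T[0,0] 'a' = {S,T0}  orig:{S}
  T[1,1] 'b' = {T1}  orig:{}
  T[2,2] 'a' = {S,T0}  orig:{S}
  T[3,3] 'a' = {S,T0}  orig:{S}
  T[4,4] 'a' = {S,T0}  orig:{S}
  T[5,5] 'b' = {T1}  orig:{}
  T[6,6] 'a' = {S,T0}  orig:{S}
  T[0,1] 'ab' = ∅
  T[1,2] 'ba' = ∅
  T[2,3] 'aa' = {A}
  T[3,4] 'aa' = {A}
  T[4,5] 'ab' = ∅
  T[5,6] 'ba' = ∅
  T[0,2] 'aba' = ∅
  T[1,3] 'baa' = {B}
  T[2,4] 'aaa' = {S}
  T[3,5] 'aab' = ∅
  T[4,6] 'aba' = ∅
  T[0,3] 'abaa' = {S}
  T[1,4] 'baaa' = {B}
  T[2,5] 'aaab' = ∅
  T[3,6] 'aaba' = ∅
  T[0,4] 'abaaa' = {S}
  T[1,5] 'baaab' = ∅
  T[2,6] 'aaaba' = ∅
  T[0,5] 'abaaab' = ∅
  T[1,6] 'baaaba' = ∅
  T[0,6] 'abaaaba' = ∅

S ∉ T[0,6] ⇒ NO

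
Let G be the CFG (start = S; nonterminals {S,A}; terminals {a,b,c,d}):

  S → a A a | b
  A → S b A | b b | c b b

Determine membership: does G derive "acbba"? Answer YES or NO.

Convert to CNF:
  S -> T2 X5 | b
  A -> S X3 | T0 T0 | T1 X4
  T0 -> b
  T1 -> c
  T2 -> a
  X3 -> T0 A
  X4 -> T0 T0
  X5 -> A T2

Fill CYK table bottom-up:
  [0..0]={T2}  "a"  orig:{}
  [1..1]={T1}  "c"  orig:{}
  [2..2]={S,T0}  "b"  orig:{S}
  [3..3]={S,T0}  "b"  orig:{S}
  [4..4]={T2}  "a"  orig:{}
  [0..1]=∅  "ac"
  [1..2]=∅  "cb"
  [2..3]={A,X4}  "bb"  orig:{A}
  [3..4]=∅  "ba"
  [0..2]=∅  "acb"
  [1..3]={A}  "cbb"
  [2..4]={X5}  "bba"  orig:{}
  [0..3]=∅  "acbb"
  [1..4]={X5}  "cbba"  orig:{}
  [0..4]={S}  "acbba"

S ∈ T[0,4] ⇒ YES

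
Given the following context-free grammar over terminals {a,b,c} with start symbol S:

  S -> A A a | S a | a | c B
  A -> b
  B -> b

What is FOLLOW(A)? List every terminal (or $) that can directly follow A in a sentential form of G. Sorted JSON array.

FIRST sets, iterate to fixpoint:
pass 1:
  A via A→b: +{b}
  B via B→b: +{b}
  S via S→A A a: +{b}
  S via S→a: +{a}
  S via S→c B: +{c}
  FIRST(S)={a,b,c}  FIRST(A)={b}  FIRST(B)={b}
pass 2: done
  FIRST(S)={a,b,c}  FIRST(A)={b}  FIRST(B)={b}

FOLLOW iteration:
FOLLOW(S) := {$}
pass 1:
  S→A A a: FOLLOW(A) ⊇ FIRST(A) = {b}; new: +{b}
  S→A A a: FOLLOW(A) ⊇ FIRST(a) = {a}; new: +{a}
  S→S a: FOLLOW(S) ⊇ FIRST(a) = {a}; new: +{a}
  S→c B: FOLLOW(B) ⊇ FOLLOW(S) ⊇ {$,a}; new: +{$,a}
  S: {$,a}  A: {a,b}  B: {$,a}
pass 2: (no change)
  S: {$,a}  A: {a,b}  B: {$,a}

FOLLOW(A) = ["a", "b"]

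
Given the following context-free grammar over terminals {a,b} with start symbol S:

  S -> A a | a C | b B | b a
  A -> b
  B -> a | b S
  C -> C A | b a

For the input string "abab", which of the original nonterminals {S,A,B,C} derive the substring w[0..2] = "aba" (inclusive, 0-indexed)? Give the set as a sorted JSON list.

CNF form of G:
  S -> A T1 | T0 B | T0 T1 | T1 C
  A -> b
  B -> T0 S | a
  C -> C A | T0 T1
  T0 -> b
  T1 -> a

CYK table (by increasing span) — only the sub-triangle for w[0..2]:
  T[0,0] 'a' = {B,T1}  orig:{B}
  T[1,1] 'b' = {A,T0}  orig:{A}
  T[2,2] 'a' = {B,T1}  orig:{B}
  T[0,1] 'ab' = ∅
  T[1,2] 'ba' = {C,S}
  T[0,2] 'aba' = {S}

Original NTs in T[0,2] deriving "aba": ["S"]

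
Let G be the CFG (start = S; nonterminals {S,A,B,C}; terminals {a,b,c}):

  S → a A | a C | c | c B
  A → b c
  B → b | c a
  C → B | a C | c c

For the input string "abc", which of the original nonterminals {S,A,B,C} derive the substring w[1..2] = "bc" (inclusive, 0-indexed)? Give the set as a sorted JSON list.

CNF form of G:
  S -> T1 B | T2 A | T2 C | c
  A -> T0 T1
  B -> T1 T2 | b
  C -> T1 T1 | T1 T2 | T2 C | b
  T0 -> b
  T1 -> c
  T2 -> a

CYK fill — only the sub-triangle for w[1..2]:
  T[1,1] 'b' = {B,C,T0}  orig:{B,C}
  T[2,2] 'c' = {S,T1}  orig:{S}
  T[1,2] 'bc' = {A}

Original NTs in T[1,2] deriving "bc": ["A"]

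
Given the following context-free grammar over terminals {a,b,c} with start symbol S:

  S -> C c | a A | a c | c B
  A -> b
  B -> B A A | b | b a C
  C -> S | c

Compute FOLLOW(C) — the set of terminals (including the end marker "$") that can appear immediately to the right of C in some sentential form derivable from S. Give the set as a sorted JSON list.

Compute FIRST by fixpoint:
iter 1:
  A via A→b: +{b}
  B via B→b: +{b}
  C via C→c: +{c}
  S via S→C c: +{c}
  S via S→a A: +{a}
  FIRST[S]={a,c}  FIRST[A]={b}  FIRST[B]={b}  FIRST[C]={c}
iter 2:
  C via C→S: +{a}
  FIRST[S]={a,c}  FIRST[A]={b}  FIRST[B]={b}  FIRST[C]={a,c}
iter 3: (stable)
  FIRST[S]={a,c}  FIRST[A]={b}  FIRST[B]={b}  FIRST[C]={a,c}

Compute FOLLOW by fixpoint:
seed FOLLOW(S) with $
pass 1:
  B→B A A: FOLLOW(B) ⊇ FIRST(A) = {b}; new: +{b}
  B→B A A: FOLLOW(A) ⊇ FIRST(A) = {b}; new: +{b}
  B→b a C: FOLLOW(C) ⊇ FOLLOW(B) ⊇ {b}; new: +{b}
  C→S: FOLLOW(S) ⊇ FOLLOW(C) ⊇ {b}; new: +{b}
  S→C c: FOLLOW(C) ⊇ FIRST(c) = {c}; new: +{c}
  S→a A: FOLLOW(A) ⊇ FOLLOW(S) ⊇ {$,b}; new: +{$}
  S→c B: FOLLOW(B) ⊇ FOLLOW(S) ⊇ {$,b}; new: +{$}
  FOLLOW[S]={$,b}  FOLLOW[A]={$,b}  FOLLOW[B]={$,b}  FOLLOW[C]={b,c}
pass 2:
  B→b a C: FOLLOW(C) ⊇ FOLLOW(B) ⊇ {$,b}; new: +{$}
  C→S: FOLLOW(S) ⊇ FOLLOW(C) ⊇ {$,b,c}; new: +{c}
  S→a A: FOLLOW(A) ⊇ FOLLOW(S) ⊇ {$,b,c}; new: +{c}
  S→c B: FOLLOW(B) ⊇ FOLLOW(S) ⊇ {$,b,c}; new: +{c}
  FOLLOW[S]={$,b,c}  FOLLOW[A]={$,b,c}  FOLLOW[B]={$,b,c}  FOLLOW[C]={$,b,c}
pass 3: — fixpoint
  FOLLOW[S]={$,b,c}  FOLLOW[A]={$,b,c}  FOLLOW[B]={$,b,c}  FOLLOW[C]={$,b,c}

FOLLOW(C) = ["$", "b", "c"]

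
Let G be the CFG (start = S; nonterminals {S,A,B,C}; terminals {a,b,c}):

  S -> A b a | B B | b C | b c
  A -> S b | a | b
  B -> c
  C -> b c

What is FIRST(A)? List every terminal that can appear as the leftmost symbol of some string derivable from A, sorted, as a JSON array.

FIRST sets, iterate to fixpoint:
iter 1:
  A via A→a: +{a}
  A via A→b: +{b}
  B via B→c: +{c}
  C via C→b c: +{b}
  S via S→A b a: +{a,b}
  S via S→B B: +{c}
  S: {a,b,c}  A: {a,b}  B: {c}  C: {b}
iter 2:
  A via A→S b: +{c}
  S: {a,b,c}  A: {a,b,c}  B: {c}  C: {b}
iter 3: — fixpoint
  S: {a,b,c}  A: {a,b,c}  B: {c}  C: {b}

FIRST(A) = ["a", "b", "c"]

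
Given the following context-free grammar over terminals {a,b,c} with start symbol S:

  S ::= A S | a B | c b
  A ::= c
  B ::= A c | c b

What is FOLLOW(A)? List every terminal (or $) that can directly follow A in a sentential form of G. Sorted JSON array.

Compute FIRST by fixpoint:
iter 1:
  A via A→c: +{c}
  B via B→A c: +{c}
  S via S→A S: +{c}
  S via S→a B: +{a}
  FIRST(S)={a,c}  FIRST(A)={c}  FIRST(B)={c}
iter 2: done
  FIRST(S)={a,c}  FIRST(A)={c}  FIRST(B)={c}

FOLLOW sets:
initialize: $ ∈ FOLLOW(S)
iter 1:
  B→A c: FOLLOW(A) ⊇ FIRST(c) = {c}; new: +{c}
  S→A S: FOLLOW(A) ⊇ FIRST(S) = {a,c}; new: +{a}
  S→a B: FOLLOW(B) ⊇ FOLLOW(S) ⊇ {$}; new: +{$}
  S: {$}  A: {a,c}  B: {$}
iter 2: done
  S: {$}  A: {a,c}  B: {$}

FOLLOW(A) = ["a", "c"]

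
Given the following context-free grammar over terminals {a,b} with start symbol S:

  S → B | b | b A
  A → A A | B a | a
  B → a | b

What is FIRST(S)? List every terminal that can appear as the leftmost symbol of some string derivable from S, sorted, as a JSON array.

FIRST iteration:
iter 1:
  A via A→a: +{a}
  B via B→a: +{a}
  B via B→b: +{b}
  S via S→B: +{a,b}
  FIRST(S)={a,b}  FIRST(A)={a}  FIRST(B)={a,b}
iter 2:
  A via A→B a: +{b}
  FIRST(S)={a,b}  FIRST(A)={a,b}  FIRST(B)={a,b}
iter 3: (no change)
  FIRST(S)={a,b}  FIRST(A)={a,b}  FIRST(B)={a,b}

FIRST(S) = ["a", "b"]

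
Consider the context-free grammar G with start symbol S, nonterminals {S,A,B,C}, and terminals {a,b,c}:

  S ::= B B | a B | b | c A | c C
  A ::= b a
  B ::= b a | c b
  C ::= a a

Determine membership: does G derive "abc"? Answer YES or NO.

CNF form of G:
  S -> B B | T1 B | T2 A | T2 C | b
  A -> T0 T1
  B -> T0 T1 | T2 T0
  C -> T1 T1
  T0 -> b
  T1 -> a
  T2 -> c

Fill CYK table bottom-up:
  cell(0,0) a: {T1}  orig:{}
  cell(1,1) b: {S,T0}  orig:{S}
  cell(2,2) c: {T2}  orig:{}
  cell(0,1) ab: ∅
  cell(1,2) bc: ∅
  cell(0,2) abc: ∅

S ∉ T[0,2] ⇒ NO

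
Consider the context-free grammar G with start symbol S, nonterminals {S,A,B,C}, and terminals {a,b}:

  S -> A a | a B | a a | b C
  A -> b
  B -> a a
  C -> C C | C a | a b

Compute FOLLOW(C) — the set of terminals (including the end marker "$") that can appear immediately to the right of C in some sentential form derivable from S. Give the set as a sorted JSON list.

Compute FIRST by fixpoint:
[1]
  A via A→b: +{b}
  B via B→a a: +{a}
  C via C→a b: +{a}
  S via S→A a: +{b}
  S via S→a B: +{a}
  S: {a,b}  A: {b}  B: {a}  C: {a}
[2] done
  S: {a,b}  A: {b}  B: {a}  C: {a}

FOLLOW sets:
initialize: $ ∈ FOLLOW(S)
round 1:
  C→C C: FOLLOW(C) ⊇ FIRST(C) = {a}; new: +{a}
  S→A a: FOLLOW(A) ⊇ FIRST(a) = {a}; new: +{a}
  S→a B: FOLLOW(B) ⊇ FOLLOW(S) ⊇ {$}; new: +{$}
  S→b C: FOLLOW(C) ⊇ FOLLOW(S) ⊇ {$}; new: +{$}
  FOLLOW(S)={$}  FOLLOW(A)={a}  FOLLOW(B)={$}  FOLLOW(C)={$,a}
round 2: done
  FOLLOW(S)={$}  FOLLOW(A)={a}  FOLLOW(B)={$}  FOLLOW(C)={$,a}

FOLLOW(C) = ["$", "a"]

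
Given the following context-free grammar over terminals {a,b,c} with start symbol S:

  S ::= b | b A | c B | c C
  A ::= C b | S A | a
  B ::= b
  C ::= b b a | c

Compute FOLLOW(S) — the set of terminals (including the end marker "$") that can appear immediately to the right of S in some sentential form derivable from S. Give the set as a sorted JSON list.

Compute FIRST by fixpoint:
round 1:
  A via A→a: +{a}
  B via B→b: +{b}
  C via C→b b a: +{b}
  C via C→c: +{c}
  S via S→b: +{b}
  S via S→c B: +{c}
  FIRST[S]={b,c}  FIRST[A]={a}  FIRST[B]={b}  FIRST[C]={b,c}
round 2:
  A via A→C b: +{b,c}
  FIRST[S]={b,c}  FIRST[A]={a,b,c}  FIRST[B]={b}  FIRST[C]={b,c}
round 3: (no change)
  FIRST[S]={b,c}  FIRST[A]={a,b,c}  FIRST[B]={b}  FIRST[C]={b,c}

FOLLOW sets:
initialize: $ ∈ FOLLOW(S)
round 1:
  A→C b: FOLLOW(C) ⊇ FIRST(b) = {b}; new: +{b}
  A→S A: FOLLOW(S) ⊇ FIRST(A) = {a,b,c}; new: +{a,b,c}
  S→b A: FOLLOW(A) ⊇ FOLLOW(S) ⊇ {$,a,b,c}; new: +{$,a,b,c}
  S→c B: FOLLOW(B) ⊇ FOLLOW(S) ⊇ {$,a,b,c}; new: +{$,a,b,c}
  S→c C: FOLLOW(C) ⊇ FOLLOW(S) ⊇ {$,a,b,c}; new: +{$,a,c}
  FOLLOW[S]={$,a,b,c}  FOLLOW[A]={$,a,b,c}  FOLLOW[B]={$,a,b,c}  FOLLOW[C]={$,a,b,c}
round 2: (no change)
  FOLLOW[S]={$,a,b,c}  FOLLOW[A]={$,a,b,c}  FOLLOW[B]={$,a,b,c}  FOLLOW[C]={$,a,b,c}

FOLLOW(S) = ["$", "a", "b", "c"]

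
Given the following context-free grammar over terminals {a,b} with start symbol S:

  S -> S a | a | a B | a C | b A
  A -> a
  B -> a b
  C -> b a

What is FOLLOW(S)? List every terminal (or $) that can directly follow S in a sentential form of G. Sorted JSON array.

FIRST iteration:
iter 1:
  A via A→a: +{a}
  B via B→a b: +{a}
  C via C→b a: +{b}
  S via S→a: +{a}
  S via S→b A: +{b}
  S: {a,b}  A: {a}  B: {a}  C: {b}
iter 2: (no change)
  S: {a,b}  A: {a}  B: {a}  C: {b}

FOLLOW sets:
initialize: $ ∈ FOLLOW(S)
pass 1:
  S→S a: FOLLOW(S) ⊇ FIRST(a) = {a}; new: +{a}
  S→a B: FOLLOW(B) ⊇ FOLLOW(S) ⊇ {$,a}; new: +{$,a}
  S→a C: FOLLOW(C) ⊇ FOLLOW(S) ⊇ {$,a}; new: +{$,a}
  S→b A: FOLLOW(A) ⊇ FOLLOW(S) ⊇ {$,a}; new: +{$,a}
  FOLLOW[S]={$,a}  FOLLOW[A]={$,a}  FOLLOW[B]={$,a}  FOLLOW[C]={$,a}
pass 2: done
  FOLLOW[S]={$,a}  FOLLOW[A]={$,a}  FOLLOW[B]={$,a}  FOLLOW[C]={$,a}

FOLLOW(S) = ["$", "a"]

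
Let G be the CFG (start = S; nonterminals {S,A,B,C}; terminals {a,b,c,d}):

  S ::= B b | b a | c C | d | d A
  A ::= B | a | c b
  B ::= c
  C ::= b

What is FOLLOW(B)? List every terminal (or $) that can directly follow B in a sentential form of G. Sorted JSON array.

FIRST sets, iterate to fixpoint:
round 1:
  A via A→a: +{a}
  A via A→c b: +{c}
  B via B→c: +{c}
  C via C→b: +{b}
  S via S→B b: +{c}
  S via S→b a: +{b}
  S via S→d: +{d}
  FIRST(S)={b,c,d}  FIRST(A)={a,c}  FIRST(B)={c}  FIRST(C)={b}
round 2: (no change)
  FIRST(S)={b,c,d}  FIRST(A)={a,c}  FIRST(B)={c}  FIRST(C)={b}

FOLLOW iteration:
initialize: $ ∈ FOLLOW(S)
round 1:
  S→B b: FOLLOW(B) ⊇ FIRST(b) = {b}; new: +{b}
  S→c C: FOLLOW(C) ⊇ FOLLOW(S) ⊇ {$}; new: +{$}
  S→d A: FOLLOW(A) ⊇ FOLLOW(S) ⊇ {$}; new: +{$}
  FOLLOW[S]={$}  FOLLOW[A]={$}  FOLLOW[B]={b}  FOLLOW[C]={$}
round 2:
  A→B: FOLLOW(B) ⊇ FOLLOW(A) ⊇ {$}; new: +{$}
  FOLLOW[S]={$}  FOLLOW[A]={$}  FOLLOW[B]={$,b}  FOLLOW[C]={$}
round 3: done
  FOLLOW[S]={$}  FOLLOW[A]={$}  FOLLOW[B]={$,b}  FOLLOW[C]={$}

FOLLOW(B) = ["$", "b"]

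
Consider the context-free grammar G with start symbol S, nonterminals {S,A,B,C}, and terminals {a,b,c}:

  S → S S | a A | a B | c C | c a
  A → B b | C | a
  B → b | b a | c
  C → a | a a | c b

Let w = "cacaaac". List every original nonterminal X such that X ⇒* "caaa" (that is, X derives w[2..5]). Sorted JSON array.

CNF form of G:
  S -> S S | T1 A | T1 B | T2 C | T2 T1
  A -> B T0 | T1 T1 | T2 T0 | a
  B -> T0 T1 | b | c
  C -> T1 T1 | T2 T0 | a
  T0 -> b
  T1 -> a
  T2 -> c

CYK fill — only the sub-triangle for w[2..5]:
  cell(2,2) c: {B,T2}  orig:{B}
  cell(3,3) a: {A,C,T1}  orig:{A,C}
  cell(4,4) a: {A,C,T1}  orig:{A,C}
  cell(5,5) a: {A,C,T1}  orig:{A,C}
  cell(2,3) ca: {S}
  cell(3,4) aa: {A,C,S}
  cell(4,5) aa: {A,C,S}
  cell(2,4) caa: {S}
  cell(3,5) aaa: {S}
  cell(2,5) caaa: {S}

Original NTs in T[2,5] deriving "caaa": ["S"]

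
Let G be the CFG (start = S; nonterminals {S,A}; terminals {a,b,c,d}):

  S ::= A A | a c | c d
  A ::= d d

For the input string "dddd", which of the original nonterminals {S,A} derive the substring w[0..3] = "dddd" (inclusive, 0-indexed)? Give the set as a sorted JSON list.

Convert to CNF:
  S -> A A | T1 T2 | T2 T0
  A -> T0 T0
  T0 -> d
  T1 -> a
  T2 -> c

CYK table (by increasing span) — only the sub-triangle for w[0..3]:
  [0..0]={T0}  "d"  orig:{}
  [1..1]={T0}  "d"  orig:{}
  [2..2]={T0}  "d"  orig:{}
  [3..3]={T0}  "d"  orig:{}
  [0..1]={A}  "dd"
  [1..2]={A}  "dd"
  [2..3]={A}  "dd"
  [0..2]=∅  "ddd"
  [1..3]=∅  "ddd"
  [0..3]={S}  "dddd"

Original NTs in T[0,3] deriving "dddd": ["S"]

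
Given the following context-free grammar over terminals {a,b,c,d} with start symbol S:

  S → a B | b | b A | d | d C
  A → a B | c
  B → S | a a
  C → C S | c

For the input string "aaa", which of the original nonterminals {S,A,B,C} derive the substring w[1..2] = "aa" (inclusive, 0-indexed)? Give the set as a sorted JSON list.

CNF form of G:
  S -> T0 B | T1 A | T2 C | b | d
  A -> T0 B | c
  B -> T0 B | T0 T0 | T1 A | T2 C | b | d
  C -> C S | c
  T0 -> a
  T1 -> b
  T2 -> d

CYK table (by increasing span), restricted to cells inside w[1..2]:
  [1..1]={T0}  "a"  orig:{}
  [2..2]={T0}  "a"  orig:{}
  [1..2]={B}  "aa"

Original NTs in T[1,2] deriving "aa": ["B"]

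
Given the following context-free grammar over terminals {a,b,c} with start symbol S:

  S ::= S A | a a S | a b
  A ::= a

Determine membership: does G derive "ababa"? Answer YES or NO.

Convert to CNF:
  S -> S A | T0 T1 | T0 X2
  A -> a
  T0 -> a
  T1 -> b
  X2 -> T0 S

CYK fill:
  [0..0]={A,T0}  "a"  orig:{A}
  [1..1]={T1}  "b"  orig:{}
  [2..2]={A,T0}  "a"  orig:{A}
  [3..3]={T1}  "b"  orig:{}
  [4..4]={A,T0}  "a"  orig:{A}
  [0..1]={S}  "ab"
  [1..2]=∅  "ba"
  [2..3]={S}  "ab"
  [3..4]=∅  "ba"
  [0..2]={S}  "aba"
  [1..3]=∅  "bab"
  [2..4]={S}  "aba"
  [0..3]=∅  "abab"
  [1..4]=∅  "baba"
  [0..4]=∅  "ababa"

S ∉ T[0,4] ⇒ NO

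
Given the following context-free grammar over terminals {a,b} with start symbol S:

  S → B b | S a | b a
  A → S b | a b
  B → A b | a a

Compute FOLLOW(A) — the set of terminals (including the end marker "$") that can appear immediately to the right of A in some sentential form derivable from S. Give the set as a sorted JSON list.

Compute FIRST by fixpoint:
iter 1:
  A via A→a b: +{a}
  B via B→A b: +{a}
  S via S→B b: +{a}
  S via S→b a: +{b}
  FIRST[S]={a,b}  FIRST[A]={a}  FIRST[B]={a}
iter 2:
  A via A→S b: +{b}
  B via B→A b: +{b}
  FIRST[S]={a,b}  FIRST[A]={a,b}  FIRST[B]={a,b}
iter 3: (no change)
  FIRST[S]={a,b}  FIRST[A]={a,b}  FIRST[B]={a,b}

Compute FOLLOW by fixpoint:
initialize: $ ∈ FOLLOW(S)
[1]
  A→S b: FOLLOW(S) ⊇ FIRST(b) = {b}; new: +{b}
  B→A b: FOLLOW(A) ⊇ FIRST(b) = {b}; new: +{b}
  S→B b: FOLLOW(B) ⊇ FIRST(b) = {b}; new: +{b}
  S→S a: FOLLOW(S) ⊇ FIRST(a) = {a}; new: +{a}
  S: {$,a,b}  A: {b}  B: {b}
[2] (stable)
  S: {$,a,b}  A: {b}  B: {b}

FOLLOW(A) = ["b"]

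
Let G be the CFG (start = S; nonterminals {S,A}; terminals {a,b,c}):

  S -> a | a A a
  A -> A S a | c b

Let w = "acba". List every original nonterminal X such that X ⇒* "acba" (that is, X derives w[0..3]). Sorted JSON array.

Convert to CNF:
  S -> T0 X4 | a
  A -> A X3 | T1 T2
  T0 -> a
  T1 -> c
  T2 -> b
  X3 -> S T0
  X4 -> A T0

CYK fill (cells [i..j] with 0 ≤ i ≤ j ≤ 3 only):
  [0..0]={S,T0}  "a"  orig:{S}
  [1..1]={T1}  "c"  orig:{}
  [2..2]={T2}  "b"  orig:{}
  [3..3]={S,T0}  "a"  orig:{S}
  [0..1]=∅  "ac"
  [1..2]={A}  "cb"
  [2..3]=∅  "ba"
  [0..2]=∅  "acb"
  [1..3]={X4}  "cba"  orig:{}
  [0..3]={S}  "acba"

Original NTs in T[0,3] deriving "acba": ["S"]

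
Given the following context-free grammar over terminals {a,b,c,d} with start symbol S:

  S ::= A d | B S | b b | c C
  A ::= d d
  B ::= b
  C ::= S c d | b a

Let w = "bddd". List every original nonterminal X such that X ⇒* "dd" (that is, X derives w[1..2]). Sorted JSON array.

CNF form of G:
  S -> A T0 | B S | T1 C | T2 T2
  A -> T0 T0
  B -> b
  C -> S X4 | T2 T3
  T0 -> d
  T1 -> c
  T2 -> b
  T3 -> a
  X4 -> T1 T0

CYK fill — only the sub-triangle for w[1..2]:
  cell(1,1) d: {T0}  orig:{}
  cell(2,2) d: {T0}  orig:{}
  cell(1,2) dd: {A}

Original NTs in T[1,2] deriving "dd": ["A"]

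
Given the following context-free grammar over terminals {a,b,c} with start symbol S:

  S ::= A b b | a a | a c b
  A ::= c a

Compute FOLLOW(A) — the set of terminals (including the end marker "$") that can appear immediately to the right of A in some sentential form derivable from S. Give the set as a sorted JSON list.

FIRST iteration:
round 1:
  A via A→c a: +{c}
  S via S→A b b: +{c}
  S via S→a a: +{a}
  FIRST[S]={a,c}  FIRST[A]={c}
round 2: — fixpoint
  FIRST[S]={a,c}  FIRST[A]={c}

FOLLOW iteration:
initialize: $ ∈ FOLLOW(S)
iter 1:
  S→A b b: FOLLOW(A) ⊇ FIRST(b) = {b}; new: +{b}
  FOLLOW[S]={$}  FOLLOW[A]={b}
iter 2: (stable)
  FOLLOW[S]={$}  FOLLOW[A]={b}

FOLLOW(A) = ["b"]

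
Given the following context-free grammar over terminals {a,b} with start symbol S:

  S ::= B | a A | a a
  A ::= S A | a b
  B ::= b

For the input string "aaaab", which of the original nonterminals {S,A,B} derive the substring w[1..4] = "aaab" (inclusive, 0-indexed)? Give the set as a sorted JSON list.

CNF form of G:
  S -> T0 A | T0 T0 | b
  A -> S A | T0 T1
  B -> b
  T0 -> a
  T1 -> b

Fill CYK table bottom-up, restricted to cells inside w[1..4]:
  T[1,1] 'a' = {T0}  orig:{}
  T[2,2] 'a' = {T0}  orig:{}
  T[3,3] 'a' = {T0}  orig:{}
  T[4,4] 'b' = {B,S,T1}  orig:{B,S}
  T[1,2] 'aa' = {S}
  T[2,3] 'aa' = {S}
  T[3,4] 'ab' = {A}
  T[1,3] 'aaa' = ∅
  T[2,4] 'aab' = {S}
  T[1,4] 'aaab' = {A}

Original NTs in T[1,4] deriving "aaab": ["A"]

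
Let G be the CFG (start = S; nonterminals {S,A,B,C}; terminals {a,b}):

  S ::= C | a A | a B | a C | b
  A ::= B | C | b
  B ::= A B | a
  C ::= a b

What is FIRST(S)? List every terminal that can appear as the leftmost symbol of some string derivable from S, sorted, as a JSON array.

FIRST sets, iterate to fixpoint:
round 1:
  A via A→b: +{b}
  B via B→A B: +{b}
  B via B→a: +{a}
  C via C→a b: +{a}
  S via S→C: +{a}
  S via S→b: +{b}
  FIRST(S)={a,b}  FIRST(A)={b}  FIRST(B)={a,b}  FIRST(C)={a}
round 2:
  A via A→B: +{a}
  FIRST(S)={a,b}  FIRST(A)={a,b}  FIRST(B)={a,b}  FIRST(C)={a}
round 3: done
  FIRST(S)={a,b}  FIRST(A)={a,b}  FIRST(B)={a,b}  FIRST(C)={a}

FIRST(S) = ["a", "b"]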